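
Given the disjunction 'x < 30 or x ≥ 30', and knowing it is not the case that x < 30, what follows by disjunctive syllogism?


Disjunctive syllogism: P ∨ Q, ¬P ⊢ Q
Disjunction: x < 30 ∨ x ≥ 30
We know it is not the case that x < 30.
By disjunctive syllogism, the other disjunct must be true.

x ≥ 30


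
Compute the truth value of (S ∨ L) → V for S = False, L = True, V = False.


S = False, L = True, V = False
Step 1: S ∨ L = False OR True = True
Step 2: (True) → V: false only when antecedent=True and V=False.
Result: False

False


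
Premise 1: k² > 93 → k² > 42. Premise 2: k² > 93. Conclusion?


Modus ponens: P → Q, P ⊢ Q
P: k² > 93
Q: k² > 42
We have P → Q and P is true.
By modus ponens, Q must be true.

k² > 42


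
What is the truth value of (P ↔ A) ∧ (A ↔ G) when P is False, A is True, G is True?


P = False, A = True, G = True
Step 1: P ↔ A is true when P and A have the same value. Result: False
Step 2: A ↔ G is true when A and G have the same value. Result: True
Step 3: False ∧ True = False

False


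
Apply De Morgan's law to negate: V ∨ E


De Morgan's law: ¬(P ∨ Q) ≡ ¬P ∧ ¬Q
¬(V ∨ E) = ¬V ∧ ¬E

¬V ∧ ¬E


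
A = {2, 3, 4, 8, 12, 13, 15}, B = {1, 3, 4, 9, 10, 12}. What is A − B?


A = {2, 3, 4, 8, 12, 13, 15}
B = {1, 3, 4, 9, 10, 12}
Operation: difference A − B
In A but not B: 2, 8, 13, 15

{2, 8, 13, 15}


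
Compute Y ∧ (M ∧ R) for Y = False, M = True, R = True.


Y = False, M = True, R = True
Step 1: M ∧ R = True AND True = True
Step 2: Y ∧ True = False AND True = False
AND is true only when ALL operands are true.

False


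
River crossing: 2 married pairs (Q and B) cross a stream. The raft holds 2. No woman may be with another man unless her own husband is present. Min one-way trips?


Label couples Q and B.
1. WQ+WB → (far: WQ,WB; near: HQ,HB)
2. WQ ←   (far: WB; near: HQ,HB,WQ)
3. HQ+HB → (far: HQ,HB,WB; near: WQ)
4. HQ ←   (far: HB,WB; near: HQ,WQ)  — HQ returns, since WQ is alone on near bank
5. HQ+WQ → (far: all four; near: empty)
Every state respects the constraint.
Minimum trips = 5

5


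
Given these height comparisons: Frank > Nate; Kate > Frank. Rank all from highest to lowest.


Constraints: Frank > Nate; Kate > Frank
Method: at each step, the next-highest is the one remaining person who never appears on the smaller side of a constraint between remaining people.
  Step 1: remaining {Nate, Frank, Kate}; on the smaller side: {Nate, Frank} → Kate is next (Kate > Frank).
  Step 2: remaining {Nate, Frank}; on the smaller side: {Nate} → Frank is next (Frank > Nate).
  Step 3: only Nate remains → lowest.
Final ranking (highest to lowest):

Kate > Frank > Nate


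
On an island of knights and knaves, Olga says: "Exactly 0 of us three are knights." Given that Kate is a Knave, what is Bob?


Olga claims exactly 0 knights among Olga, Kate, Bob.
Given: Kate is a Knave.

Case 1: Olga is a Knight (tells truth)
  Then exactly 0 of the three are knights.
  Counting Olga, Kate: 1 knight(s) so far. Need -1 more → impossible.
Case 2: Olga is a Knave (lies)
  Then the count is NOT 0.
  If Bob = Knave, count = 0 = 0 → claim would be true, contradicts lie.
  If Bob = Knight, count = 1 ≠ 0 → lie confirmed ✓

Bob is a Knight.

Knight


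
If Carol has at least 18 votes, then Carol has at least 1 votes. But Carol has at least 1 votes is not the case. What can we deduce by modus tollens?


Modus tollens: P → Q, ¬Q ⊢ ¬P
P: Carol has at least 18 votes
Q: Carol has at least 1 votes
We have P → Q and Q is false.
By modus tollens, P must be false.

It is not the case that Carol has at least 18 votes


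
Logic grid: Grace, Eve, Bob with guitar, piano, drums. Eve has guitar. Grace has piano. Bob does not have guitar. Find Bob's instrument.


From clues:
  Grace → piano
  Eve → guitar
By elimination, Bob gets the remaining.

drums


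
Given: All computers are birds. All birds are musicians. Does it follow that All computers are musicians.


Premise 1: All computers are birds.
Premise 2: All birds are musicians.
Conclusion: All computers are musicians.
Barbara syllogism (AAA-1): All A are B, All B are C → All A are C.
Middle term (birds) distributed in premise 2.

Valid


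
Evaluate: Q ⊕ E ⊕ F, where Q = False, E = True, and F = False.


Q = False, E = True, F = False
Step 1: Q ⊕ E = False XOR True = True
Step 2: True ⊕ F = True XOR False = True
XOR is true when an odd number of operands are true.

True


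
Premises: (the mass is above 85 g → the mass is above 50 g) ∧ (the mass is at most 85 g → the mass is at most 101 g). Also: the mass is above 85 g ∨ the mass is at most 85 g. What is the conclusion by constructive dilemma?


Constructive dilemma: (P → Q) ∧ (R → S), P ∨ R ⊢ Q ∨ S
Premise 1: the mass is above 85 g → the mass is above 50 g
Premise 2: the mass is at most 85 g → the mass is at most 101 g
Premise 3: the mass is above 85 g ∨ the mass is at most 85 g
Case 1: Assuming the mass is above 85 g, then by Premise 1, the mass is above 50 g.
Case 2: Assuming the mass is at most 85 g, then by Premise 2, the mass is at most 101 g.
Since one of the mass is above 85 g or the mass is at most 85 g must hold, we get the mass is above 50 g or the mass is at most 101 g.

The mass is above 50 g or the mass is at most 101 g.


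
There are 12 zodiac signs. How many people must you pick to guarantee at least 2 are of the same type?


Pigeonhole: to guarantee k in one of n categories, need (k-1)×n + 1.
k = 2, n = 12
Minimum = (2-1) × 12 + 1 = 1 × 12 + 1

13


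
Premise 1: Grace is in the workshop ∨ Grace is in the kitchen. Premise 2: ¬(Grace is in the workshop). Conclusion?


Disjunctive syllogism: P ∨ Q, ¬P ⊢ Q
Disjunction: Grace is in the workshop ∨ Grace is in the kitchen
We know it is not the case that Grace is in the workshop.
By disjunctive syllogism, the other disjunct must be true.

Grace is in the kitchen


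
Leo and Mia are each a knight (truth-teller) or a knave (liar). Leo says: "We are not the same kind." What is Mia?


Leo says: "We are not the same kind."
Case 1: Leo is a Knight (truth-teller)
  Statement is true → they ARE different → Mia is a Knave
Case 2: Leo is a Knave (liar)
  Statement is false → they are NOT different → Mia is a Knave
In both cases, Mia is a Knave.

Knave


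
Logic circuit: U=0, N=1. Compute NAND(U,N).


U AND N = 0
NOT(0) = 1

1


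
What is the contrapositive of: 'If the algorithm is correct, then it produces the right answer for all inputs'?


Original: If the algorithm is correct, then it produces the right answer for all inputs
Contrapositive: If ¬Q, then ¬P
Negate Q: not (it produces the right answer for all inputs)
Negate P: not (the algorithm is correct)

If not (it produces the right answer for all inputs), then not (the algorithm is correct).


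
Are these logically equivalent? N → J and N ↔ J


Expression 1: N → J
Expression 2: N ↔ J
Truth table (N J | Expr1 Expr2):
  T T |   T     T
  T F |   F     F
  F T |   T     F   ← differ
  F F |   T     T
Counterexample: N=F, J=T gives Expr1 = T but Expr2 = F, so the expressions are NOT logically equivalent.

No


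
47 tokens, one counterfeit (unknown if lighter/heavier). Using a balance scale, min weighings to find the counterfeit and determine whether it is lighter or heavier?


Let n = 47. 94 possibilities (n tokens × lighter/heavier); each weighing has 3 outcomes.
Bound for k weighings: say the first weighing puts j tokens on each pan. If it tips, the 2j weighed tokens remain suspects (each with a known direction) and k-1 weighings give 3^(k-1) outcomes; 3^(k-1) is odd, so 2j ≤ 3^(k-1) - 1. If it balances, the n - 2j unweighed tokens remain with direction unknown: 2(n - 2j) ≤ 3^(k-1) - 1 by the same parity argument. Adding, n ≤ (3^(k-1) - 1) + (3^(k-1) - 1)/2 = (3^k - 3)/2, and the classical three-group strategy achieves this (3 tokens in 2 weighings, 12 in 3, 39 in 4, 120 in 5).
So we need the smallest k with (3^k - 3)/2 ≥ 47.
k = 4: (3^4 - 3)/2 = 39 < 47 ✗
k = 5: (3^5 - 3)/2 = 120 ≥ 47 ✓

5


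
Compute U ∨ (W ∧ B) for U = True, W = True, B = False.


U = True, W = True, B = False
Step 1: W ∧ B = True AND False = False
Step 2: U ∨ False = True OR False = True
AND evaluated first (higher precedence); then OR applied.

True


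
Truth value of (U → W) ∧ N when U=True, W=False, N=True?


U = True, W = False, N = True
Expression: (U → W) ∧ N
Step 1: U → W = True → False (false only if U=True, W=False) = False
Step 2: (False) ∧ N = False AND True = False

False


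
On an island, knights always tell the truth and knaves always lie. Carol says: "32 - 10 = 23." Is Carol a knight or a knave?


Statement: "32 - 10 = 23."
Actual: 32 - 10 = 22
Claimed: 23
Statement is FALSE → Carol lies → Knave

Knave


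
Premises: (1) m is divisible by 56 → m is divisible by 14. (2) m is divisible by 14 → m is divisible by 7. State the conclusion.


Hypothetical syllogism: P → Q, Q → R ⊢ P → R
Premise 1: m is divisible by 56 → m is divisible by 14
Premise 2: m is divisible by 14 → m is divisible by 7
Chain the implications: the middle term (m is divisible by 14) links the two.
Conclusion: If m is divisible by 56, then m is divisible by 7.

If m is divisible by 56, then m is divisible by 7.


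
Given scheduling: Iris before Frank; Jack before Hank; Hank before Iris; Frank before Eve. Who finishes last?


Constraints: Iris before Frank; Jack before Hank; Hank before Iris; Frank before Eve
The last task can have nothing scheduled after it, so it must never appear on the left of a 'before'.
Tasks appearing before some other task: Iris, Jack, Hank, Frank.
The only task not in that list is Eve → it is last.

Eve


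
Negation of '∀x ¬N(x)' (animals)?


Original: ∀x ¬N(x)
Rule: ¬∀→∃, ¬∃→∀, negate predicate.
Negation: ∃x N(x)

∃x N(x)


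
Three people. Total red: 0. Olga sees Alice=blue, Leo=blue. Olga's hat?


Total red = 0, seen red = 0
Own red = 0 - 0 = 0
Olga's hat is blue.

blue


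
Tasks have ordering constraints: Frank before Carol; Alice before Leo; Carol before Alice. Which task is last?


Constraints: Frank before Carol; Alice before Leo; Carol before Alice
The last task can have nothing scheduled after it, so it must never appear on the left of a 'before'.
Tasks appearing before some other task: Frank, Alice, Carol.
The only task not in that list is Leo → it is last.

Leo


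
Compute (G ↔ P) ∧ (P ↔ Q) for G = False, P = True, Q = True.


G = False, P = True, Q = True
Step 1: G ↔ P is true when G and P have the same value. Result: False
Step 2: P ↔ Q is true when P and Q have the same value. Result: True
Step 3: False ∧ True = False

False


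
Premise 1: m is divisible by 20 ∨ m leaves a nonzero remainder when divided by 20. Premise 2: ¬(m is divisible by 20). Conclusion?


Disjunctive syllogism: P ∨ Q, ¬P ⊢ Q
Disjunction: m is divisible by 20 ∨ m leaves a nonzero remainder when divided by 20
We know it is not the case that m is divisible by 20.
By disjunctive syllogism, the other disjunct must be true.

m leaves a nonzero remainder when divided by 20


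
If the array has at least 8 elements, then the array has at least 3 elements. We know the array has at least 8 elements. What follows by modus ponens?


Modus ponens: P → Q, P ⊢ Q
P: the array has at least 8 elements
Q: the array has at least 3 elements
We have P → Q and P is true.
By modus ponens, Q must be true.

The array has at least 3 elements


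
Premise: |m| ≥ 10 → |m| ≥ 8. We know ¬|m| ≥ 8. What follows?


Modus tollens: P → Q, ¬Q ⊢ ¬P
P: |m| ≥ 10
Q: |m| ≥ 8
We have P → Q and Q is false.
By modus tollens, P must be false.

It is not the case that |m| ≥ 10


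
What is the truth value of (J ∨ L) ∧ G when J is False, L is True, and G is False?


J = False, L = True, G = False
Step 1: J ∨ L = False OR True = True
Step 2: True ∧ G = True AND False = False
OR is true when at least one operand is true; AND requires both.

False


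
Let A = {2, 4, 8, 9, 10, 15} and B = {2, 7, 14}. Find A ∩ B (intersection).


A = {2, 4, 8, 9, 10, 15}
B = {2, 7, 14}
Operation: intersection
Elements in both: 2

{2}


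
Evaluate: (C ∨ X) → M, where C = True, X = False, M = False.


C = True, X = False, M = False
Step 1: C ∨ X = True OR False = True
Step 2: (True) → M: false only when antecedent=True and M=False.
Result: False

False


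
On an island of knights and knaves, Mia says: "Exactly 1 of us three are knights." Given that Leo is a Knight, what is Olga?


Mia claims exactly 1 knights among Mia, Leo, Olga.
Given: Leo is a Knight.

Case 1: Mia is a Knight (tells truth)
  Then exactly 1 of the three are knights.
  Counting Mia, Leo: 2 knight(s) so far. Need -1 more → impossible.
Case 2: Mia is a Knave (lies)
  Then the count is NOT 1.
  If Olga = Knave, count = 1 = 1 → claim would be true, contradicts lie.
  If Olga = Knight, count = 2 ≠ 1 → lie confirmed ✓

Olga is a Knight.

Knight


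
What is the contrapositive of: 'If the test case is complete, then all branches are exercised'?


Original: If the test case is complete, then all branches are exercised
Contrapositive: If ¬Q, then ¬P
Negate Q: not (all branches are exercised)
Negate P: not (the test case is complete)

If not (all branches are exercised), then not (the test case is complete).


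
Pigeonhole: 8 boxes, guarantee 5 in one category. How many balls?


Pigeonhole: to guarantee k in one of n categories, need (k-1)×n + 1.
k = 5, n = 8
Minimum = (5-1) × 8 + 1 = 4 × 8 + 1

33


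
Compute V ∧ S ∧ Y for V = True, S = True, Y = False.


V = True, S = True, Y = False
Step 1: V ∧ S = True AND True = True
Step 2: (True) ∧ Y = (True) AND False = False
AND is true only when ALL operands are true.

False


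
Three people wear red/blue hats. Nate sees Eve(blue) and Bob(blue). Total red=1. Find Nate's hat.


Total red = 1, seen red = 0
Own red = 1 - 0 = 1
Nate's hat is red.

red


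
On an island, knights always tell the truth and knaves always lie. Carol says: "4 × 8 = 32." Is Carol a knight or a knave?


Statement: "4 × 8 = 32."
Actual: 4 × 8 = 32
Claimed: 32
Statement is TRUE → Carol tells the truth → Knight

Knight


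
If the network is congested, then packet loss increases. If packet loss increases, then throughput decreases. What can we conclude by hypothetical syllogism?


Hypothetical syllogism: P → Q, Q → R ⊢ P → R
Premise 1: the network is congested → packet loss increases
Premise 2: packet loss increases → throughput decreases
Chain the implications: the middle term (packet loss increases) links the two.
Conclusion: If the network is congested, then throughput decreases.

If the network is congested, then throughput decreases.


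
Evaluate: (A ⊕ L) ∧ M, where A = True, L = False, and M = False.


A = True, L = False, M = False
Step 1: A ⊕ L = True XOR False = True
Step 2: True ∧ M = True AND False = False
XOR true when exactly one of A,L is true; then AND with M.

False


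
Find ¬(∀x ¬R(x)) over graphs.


Original: ∀x ¬R(x)
Rule: ¬∀→∃, ¬∃→∀, negate predicate.
Negation: ∃x R(x)

∃x R(x)


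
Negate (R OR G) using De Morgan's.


De Morgan's law: ¬(P ∨ Q) ≡ ¬P ∧ ¬Q
¬(R ∨ G) = ¬R ∧ ¬G

¬R ∧ ¬G


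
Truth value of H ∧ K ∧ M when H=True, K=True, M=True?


H = True, K = True, M = True
Expression: H ∧ K ∧ M
Step 1: H ∧ K = True AND True = True
Step 2: (True) ∧ M = True AND True = True

True


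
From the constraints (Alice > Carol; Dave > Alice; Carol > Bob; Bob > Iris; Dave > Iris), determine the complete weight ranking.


Constraints: Alice > Carol; Dave > Alice; Carol > Bob; Bob > Iris; Dave > Iris
Method: at each step, the next-highest is the one remaining person who never appears on the smaller side of a constraint between remaining people.
  Step 1: remaining {Carol, Dave, Iris, Alice, Bob}; on the smaller side: {Carol, Iris, Alice, Bob} → Dave is next (Dave > Alice; Dave > Iris).
  Step 2: remaining {Carol, Iris, Alice, Bob}; on the smaller side: {Carol, Iris, Bob} → Alice is next (Alice > Carol).
  Step 3: remaining {Carol, Iris, Bob}; on the smaller side: {Iris, Bob} → Carol is next (Carol > Bob).
  Step 4: remaining {Iris, Bob}; on the smaller side: {Iris} → Bob is next (Bob > Iris).
  Step 5: only Iris remains → lowest.
Final ranking (highest to lowest):

Dave > Alice > Carol > Bob > Iris


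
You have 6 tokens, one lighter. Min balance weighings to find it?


Each weighing has 3 outcomes (left heavy / balance / right heavy), so k weighings distinguish at most 3^k cases; splitting into three near-equal groups achieves this.
Need 3^k ≥ 6: 3^1 = 3 < 6 ≤ 3^2 = 9
k = ⌈log₃(6)⌉ = 2

2


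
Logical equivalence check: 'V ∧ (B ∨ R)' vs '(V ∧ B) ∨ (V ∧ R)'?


Expression 1: V ∧ (B ∨ R)
Expression 2: (V ∧ B) ∨ (V ∧ R)
Truth table (V B R | Expr1 Expr2):
  T T T |   T     T
  T T F |   T     T
  T F T |   T     T
  T F F |   F     F
  F T T |   F     F
  F T F |   F     F
  F F T |   F     F
  F F F |   F     F
All 8 rows agree, so the expressions are logically equivalent.

Yes


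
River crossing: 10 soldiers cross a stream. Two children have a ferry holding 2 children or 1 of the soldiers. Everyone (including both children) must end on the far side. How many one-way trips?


Per crossing of one of the soldiers: children→, one←, one of the soldiers→, one← = 4 trips
10 × 4 = 40, + 1 final children→ = 41
Minimum trips = 41

41


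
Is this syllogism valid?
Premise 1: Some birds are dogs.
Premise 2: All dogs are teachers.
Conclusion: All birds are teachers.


Premise 1: Some birds are dogs.
Premise 2: All dogs are teachers.
Conclusion: All birds are teachers.
Fallacy: illicit minor. The minor term (birds) is distributed in the conclusion ('All birds ...') but undistributed in its premise ('Some birds are dogs' doesn't cover all birds).
Only 'Some birds are teachers' follows, not 'All'.

Invalid


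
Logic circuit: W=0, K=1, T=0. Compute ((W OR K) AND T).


W OR K = 0|1 = 1
1 AND 0 = 0

0


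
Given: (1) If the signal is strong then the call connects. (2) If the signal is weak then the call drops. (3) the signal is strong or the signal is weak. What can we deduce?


Constructive dilemma: (P → Q) ∧ (R → S), P ∨ R ⊢ Q ∨ S
Premise 1: the signal is strong → the call connects
Premise 2: the signal is weak → the call drops
Premise 3: the signal is strong ∨ the signal is weak
Case 1: Assuming the signal is strong, then by Premise 1, the call connects.
Case 2: Assuming the signal is weak, then by Premise 2, the call drops.
Since one of the signal is strong or the signal is weak must hold, we get the call connects or the call drops.

The call connects or the call drops.


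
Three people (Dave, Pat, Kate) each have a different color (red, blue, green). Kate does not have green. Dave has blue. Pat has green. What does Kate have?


From clues:
  Pat → green
  Dave → blue
By elimination, Kate gets the remaining.

red


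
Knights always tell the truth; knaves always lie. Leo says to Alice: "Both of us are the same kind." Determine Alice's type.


Leo says: "Both of us are the same kind."
Case 1: Leo is a Knight (truth-teller)
  Statement is true → they ARE the same → Alice is also a Knight
Case 2: Leo is a Knave (liar)
  Statement is false → they are NOT the same → Alice is a Knight
In both cases, Alice is a Knight.

Knight


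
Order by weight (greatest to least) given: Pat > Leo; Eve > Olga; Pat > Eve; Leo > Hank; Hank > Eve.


Constraints: Pat > Leo; Eve > Olga; Pat > Eve; Leo > Hank; Hank > Eve
Method: at each step, the next-highest is the one remaining person who never appears on the smaller side of a constraint between remaining people.
  Step 1: remaining {Pat, Olga, Leo, Hank, Eve}; on the smaller side: {Olga, Leo, Hank, Eve} → Pat is next (Pat > Leo; Pat > Eve).
  Step 2: remaining {Olga, Leo, Hank, Eve}; on the smaller side: {Olga, Hank, Eve} → Leo is next (Leo > Hank).
  Step 3: remaining {Olga, Hank, Eve}; on the smaller side: {Olga, Eve} → Hank is next (Hank > Eve).
  Step 4: remaining {Olga, Eve}; on the smaller side: {Olga} → Eve is next (Eve > Olga).
  Step 5: only Olga remains → lowest.
Final ranking (highest to lowest):

Pat > Leo > Hank > Eve > Olga


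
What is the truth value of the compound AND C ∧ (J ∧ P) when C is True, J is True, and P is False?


C = True, J = True, P = False
Step 1: J ∧ P = True AND False = False
Step 2: C ∧ False = True AND False = False
AND is true only when ALL operands are true.

False


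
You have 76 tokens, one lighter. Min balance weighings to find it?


Each weighing has 3 outcomes (left heavy / balance / right heavy), so k weighings distinguish at most 3^k cases; splitting into three near-equal groups achieves this.
Need 3^k ≥ 76: 3^3 = 27 < 76 ≤ 3^4 = 81
k = ⌈log₃(76)⌉ = 4

4


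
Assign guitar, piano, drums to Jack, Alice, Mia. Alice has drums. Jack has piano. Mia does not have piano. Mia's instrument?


From clues:
  Jack → piano
  Alice → drums
By elimination, Mia gets the remaining.

guitar


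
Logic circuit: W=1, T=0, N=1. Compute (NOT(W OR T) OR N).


W OR T = 1
NOT(1) = 0
0 OR 1 = 1

1


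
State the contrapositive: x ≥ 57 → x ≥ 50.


Original: If x ≥ 57, then x ≥ 50
Contrapositive: If ¬Q, then ¬P
Negate Q: not (x ≥ 50)
Negate P: not (x ≥ 57)

If not (x ≥ 50), then not (x ≥ 57).


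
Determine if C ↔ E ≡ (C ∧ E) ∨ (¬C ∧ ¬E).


Expression 1: C ↔ E
Expression 2: (C ∧ E) ∨ (¬C ∧ ¬E)
Truth table (C E | Expr1 Expr2):
  T T |   T     T
  T F |   F     F
  F T |   F     F
  F F |   T     T
All 4 rows agree, so the expressions are logically equivalent.

Yes


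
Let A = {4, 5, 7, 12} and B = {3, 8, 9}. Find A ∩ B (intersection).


A = {4, 5, 7, 12}
B = {3, 8, 9}
Operation: intersection
Elements in both: none

∅


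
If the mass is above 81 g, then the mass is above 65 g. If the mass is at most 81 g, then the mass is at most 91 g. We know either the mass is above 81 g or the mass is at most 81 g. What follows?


Constructive dilemma: (P → Q) ∧ (R → S), P ∨ R ⊢ Q ∨ S
Premise 1: the mass is above 81 g → the mass is above 65 g
Premise 2: the mass is at most 81 g → the mass is at most 91 g
Premise 3: the mass is above 81 g ∨ the mass is at most 81 g
Case 1: Assuming the mass is above 81 g, then by Premise 1, the mass is above 65 g.
Case 2: Assuming the mass is at most 81 g, then by Premise 2, the mass is at most 91 g.
Since one of the mass is above 81 g or the mass is at most 81 g must hold, we get the mass is above 65 g or the mass is at most 91 g.

The mass is above 65 g or the mass is at most 91 g.


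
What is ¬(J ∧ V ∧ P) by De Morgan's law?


De Morgan's law: ¬(P ∧ Q ∧ R) ≡ ¬P ∨ ¬Q ∨ ¬R
¬(J ∧ V ∧ P) = ¬J ∨ ¬V ∨ ¬P

¬J ∨ ¬V ∨ ¬P


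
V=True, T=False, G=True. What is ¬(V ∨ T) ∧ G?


V = True, T = False, G = True
Expression: ¬(V ∨ T) ∧ G
Step 1: V ∨ T = True OR False = True
Step 2: ¬(V ∨ T) = NOT True = False
Step 3: (False) ∧ G = False AND True = False

False


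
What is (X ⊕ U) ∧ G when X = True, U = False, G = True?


X = True, U = False, G = True
Step 1: X ⊕ U = True XOR False = True
Step 2: True ∧ G = True AND True = True
XOR true when exactly one of X,U is true; then AND with G.

True


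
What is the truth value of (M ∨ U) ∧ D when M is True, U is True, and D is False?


M = True, U = True, D = False
Step 1: M ∨ U = True OR True = True
Step 2: True ∧ D = True AND False = False
OR is true when at least one operand is true; AND requires both.

False


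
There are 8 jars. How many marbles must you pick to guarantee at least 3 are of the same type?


Pigeonhole: to guarantee k in one of n categories, need (k-1)×n + 1.
k = 3, n = 8
Minimum = (3-1) × 8 + 1 = 2 × 8 + 1

17


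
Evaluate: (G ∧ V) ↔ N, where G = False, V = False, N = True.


G = False, V = False, N = True
Step 1: G ∧ V = False AND False = False
Step 2: (False) ↔ N: true when both sides have same truth value.
Result: False ↔ True = False

False


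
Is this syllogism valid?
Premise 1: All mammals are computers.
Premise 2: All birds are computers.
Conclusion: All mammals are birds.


Premise 1: All mammals are computers.
Premise 2: All birds are computers.
Conclusion: All mammals are birds.
Fallacy: undistributed middle. computers is predicate in both.
Counterexample: mammals and birds could be disjoint subsets of computers.

Invalid


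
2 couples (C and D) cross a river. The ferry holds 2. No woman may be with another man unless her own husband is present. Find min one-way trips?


Label couples C and D.
1. WC+WD → (far: WC,WD; near: HC,HD)
2. WC ←   (far: WD; near: HC,HD,WC)
3. HC+HD → (far: HC,HD,WD; near: WC)
4. HC ←   (far: HD,WD; near: HC,WC)  — HC returns, since WC is alone on near bank
5. HC+WC → (far: all four; near: empty)
Every state respects the constraint.
Minimum trips = 5

5


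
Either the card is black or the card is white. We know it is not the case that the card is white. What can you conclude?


Disjunctive syllogism: P ∨ Q, ¬P ⊢ Q
Disjunction: the card is black ∨ the card is white
We know it is not the case that the card is white.
By disjunctive syllogism, the other disjunct must be true.

The card is black


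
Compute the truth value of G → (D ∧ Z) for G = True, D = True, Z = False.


G = True, D = True, Z = False
Step 1: D ∧ Z = True AND False = False
Step 2: G → (False): false only when G=True and consequent=False.
Result: False

False


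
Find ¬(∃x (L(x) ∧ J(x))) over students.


Original: ∃x (L(x) ∧ J(x))
Rule: ¬∀→∃, ¬∃→∀, negate predicate.
Negation: ∀x (¬L(x) ∨ ¬J(x))

∀x (¬L(x) ∨ ¬J(x))


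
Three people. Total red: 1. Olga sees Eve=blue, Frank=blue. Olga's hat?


Total red = 1, seen red = 0
Own red = 1 - 0 = 1
Olga's hat is red.

red


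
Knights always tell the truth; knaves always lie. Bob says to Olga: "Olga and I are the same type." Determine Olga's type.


Bob says: "Olga and I are the same type."
Case 1: Bob is a Knight (truth-teller)
  Statement is true → they ARE the same → Olga is also a Knight
Case 2: Bob is a Knave (liar)
  Statement is false → they are NOT the same → Olga is a Knight
In both cases, Olga is a Knight.

Knight


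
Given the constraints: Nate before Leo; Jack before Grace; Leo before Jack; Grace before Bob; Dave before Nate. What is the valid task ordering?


Constraints: Nate before Leo; Jack before Grace; Leo before Jack; Grace before Bob; Dave before Nate
Method: repeatedly schedule the remaining task that has no remaining task required before it.
  Step 1: remaining {Bob, Nate, Jack, Leo, Grace, Dave}; every task except Dave still has a predecessor pending → schedule Dave.
  Step 2: remaining {Bob, Nate, Jack, Leo, Grace}; every task except Nate still has a predecessor pending → schedule Nate.
  Step 3: remaining {Bob, Jack, Leo, Grace}; every task except Leo still has a predecessor pending → schedule Leo.
  Step 4: remaining {Bob, Jack, Grace}; every task except Jack still has a predecessor pending → schedule Jack.
  Step 5: remaining {Bob, Grace}; every task except Grace still has a predecessor pending → schedule Grace.
  Step 6: only Bob remains → schedule Bob.
Resulting order:

Dave → Nate → Leo → Jack → Grace → Bob


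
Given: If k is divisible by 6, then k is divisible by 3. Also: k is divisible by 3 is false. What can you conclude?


Modus tollens: P → Q, ¬Q ⊢ ¬P
P: k is divisible by 6
Q: k is divisible by 3
We have P → Q and Q is false.
By modus tollens, P must be false.

It is not the case that k is divisible by 6


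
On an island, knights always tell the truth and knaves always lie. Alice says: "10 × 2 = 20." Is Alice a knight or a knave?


Statement: "10 × 2 = 20."
Actual: 10 × 2 = 20
Claimed: 20
Statement is TRUE → Alice tells the truth → Knight

Knight


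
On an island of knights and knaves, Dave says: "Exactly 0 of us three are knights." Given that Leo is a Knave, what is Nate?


Dave claims exactly 0 knights among Dave, Leo, Nate.
Given: Leo is a Knave.

Case 1: Dave is a Knight (tells truth)
  Then exactly 0 of the three are knights.
  Counting Dave, Leo: 1 knight(s) so far. Need -1 more → impossible.
Case 2: Dave is a Knave (lies)
  Then the count is NOT 0.
  If Nate = Knave, count = 0 = 0 → claim would be true, contradicts lie.
  If Nate = Knight, count = 1 ≠ 0 → lie confirmed ✓

Nate is a Knight.

Knight


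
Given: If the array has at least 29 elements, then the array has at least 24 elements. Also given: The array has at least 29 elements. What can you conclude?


Modus ponens: P → Q, P ⊢ Q
P: the array has at least 29 elements
Q: the array has at least 24 elements
We have P → Q and P is true.
By modus ponens, Q must be true.

The array has at least 24 elements


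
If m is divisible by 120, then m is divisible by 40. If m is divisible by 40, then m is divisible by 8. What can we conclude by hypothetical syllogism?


Hypothetical syllogism: P → Q, Q → R ⊢ P → R
Premise 1: m is divisible by 120 → m is divisible by 40
Premise 2: m is divisible by 40 → m is divisible by 8
Chain the implications: the middle term (m is divisible by 40) links the two.
Conclusion: If m is divisible by 120, then m is divisible by 8.

If m is divisible by 120, then m is divisible by 8.


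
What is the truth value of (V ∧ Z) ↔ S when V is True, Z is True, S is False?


V = True, Z = True, S = False
Step 1: V ∧ Z = True AND True = True
Step 2: (True) ↔ S: true when both sides have same truth value.
Result: True ↔ False = False

False


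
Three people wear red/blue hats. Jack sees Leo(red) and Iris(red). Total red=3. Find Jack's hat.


Total red = 3, seen red = 2
Own red = 3 - 2 = 1
Jack's hat is red.

red


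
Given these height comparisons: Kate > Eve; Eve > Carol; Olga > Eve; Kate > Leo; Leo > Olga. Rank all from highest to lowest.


Constraints: Kate > Eve; Eve > Carol; Olga > Eve; Kate > Leo; Leo > Olga
Method: at each step, the next-highest is the one remaining person who never appears on the smaller side of a constraint between remaining people.
  Step 1: remaining {Carol, Olga, Leo, Kate, Eve}; on the smaller side: {Carol, Olga, Leo, Eve} → Kate is next (Kate > Eve; Kate > Leo).
  Step 2: remaining {Carol, Olga, Leo, Eve}; on the smaller side: {Carol, Olga, Eve} → Leo is next (Leo > Olga).
  Step 3: remaining {Carol, Olga, Eve}; on the smaller side: {Carol, Eve} → Olga is next (Olga > Eve).
  Step 4: remaining {Carol, Eve}; on the smaller side: {Carol} → Eve is next (Eve > Carol).
  Step 5: only Carol remains → lowest.
Final ranking (highest to lowest):

Kate > Leo > Olga > Eve > Carol


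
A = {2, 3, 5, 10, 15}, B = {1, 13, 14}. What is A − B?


A = {2, 3, 5, 10, 15}
B = {1, 13, 14}
Operation: difference A − B
In A but not B: 2, 3, 5, 10, 15

{2, 3, 5, 10, 15}


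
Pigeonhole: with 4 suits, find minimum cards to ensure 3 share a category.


Pigeonhole: to guarantee k in one of n categories, need (k-1)×n + 1.
k = 3, n = 4
Minimum = (3-1) × 4 + 1 = 2 × 4 + 1

9


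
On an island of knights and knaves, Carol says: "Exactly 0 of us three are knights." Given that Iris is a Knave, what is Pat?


Carol claims exactly 0 knights among Carol, Iris, Pat.
Given: Iris is a Knave.

Case 1: Carol is a Knight (tells truth)
  Then exactly 0 of the three are knights.
  Counting Carol, Iris: 1 knight(s) so far. Need -1 more → impossible.
Case 2: Carol is a Knave (lies)
  Then the count is NOT 0.
  If Pat = Knave, count = 0 = 0 → claim would be true, contradicts lie.
  If Pat = Knight, count = 1 ≠ 0 → lie confirmed ✓

Pat is a Knight.

Knight


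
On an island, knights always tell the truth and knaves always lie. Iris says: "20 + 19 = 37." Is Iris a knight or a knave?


Statement: "20 + 19 = 37."
Actual: 20 + 19 = 39
Claimed: 37
Statement is FALSE → Iris lies → Knave

Knave


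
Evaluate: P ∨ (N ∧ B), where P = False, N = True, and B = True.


P = False, N = True, B = True
Step 1: N ∧ B = True AND True = True
Step 2: P ∨ True = False OR True = True
AND evaluated first (higher precedence); then OR applied.

True


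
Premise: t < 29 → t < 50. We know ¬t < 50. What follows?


Modus tollens: P → Q, ¬Q ⊢ ¬P
P: t < 29
Q: t < 50
We have P → Q and Q is false.
By modus tollens, P must be false.

It is not the case that t < 29


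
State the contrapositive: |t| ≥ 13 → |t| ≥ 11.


Original: If |t| ≥ 13, then |t| ≥ 11
Contrapositive: If ¬Q, then ¬P
Negate Q: not (|t| ≥ 11)
Negate P: not (|t| ≥ 13)

If not (|t| ≥ 11), then not (|t| ≥ 13).


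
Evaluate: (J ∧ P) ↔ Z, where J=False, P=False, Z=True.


J = False, P = False, Z = True
Expression: (J ∧ P) ↔ Z
Step 1: J ∧ P = False AND False = False
Step 2: (False) ↔ Z = (False iff True) = False

False


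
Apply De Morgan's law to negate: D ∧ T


De Morgan's law: ¬(P ∧ Q) ≡ ¬P ∨ ¬Q
¬(D ∧ T) = ¬D ∨ ¬T

¬D ∨ ¬T


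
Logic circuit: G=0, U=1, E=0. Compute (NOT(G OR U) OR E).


G OR U = 1
NOT(1) = 0
0 OR 0 = 0

0


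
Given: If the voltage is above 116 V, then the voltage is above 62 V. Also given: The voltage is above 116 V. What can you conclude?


Modus ponens: P → Q, P ⊢ Q
P: the voltage is above 116 V
Q: the voltage is above 62 V
We have P → Q and P is true.
By modus ponens, Q must be true.

The voltage is above 62 V


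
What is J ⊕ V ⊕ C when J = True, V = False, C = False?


J = True, V = False, C = False
Step 1: J ⊕ V = True XOR False = True
Step 2: True ⊕ C = True XOR False = True
XOR is true when an odd number of operands are true.

True


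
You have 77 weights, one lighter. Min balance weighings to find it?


Each weighing has 3 outcomes (left heavy / balance / right heavy), so k weighings distinguish at most 3^k cases; splitting into three near-equal groups achieves this.
Need 3^k ≥ 77: 3^3 = 27 < 77 ≤ 3^4 = 81
k = ⌈log₃(77)⌉ = 4

4


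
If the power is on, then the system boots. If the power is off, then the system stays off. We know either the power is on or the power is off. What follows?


Constructive dilemma: (P → Q) ∧ (R → S), P ∨ R ⊢ Q ∨ S
Premise 1: the power is on → the system boots
Premise 2: the power is off → the system stays off
Premise 3: the power is on ∨ the power is off
Case 1: Assuming the power is on, then by Premise 1, the system boots.
Case 2: Assuming the power is off, then by Premise 2, the system stays off.
Since one of the power is on or the power is off must hold, we get the system boots or the system stays off.

The system boots or the system stays off.


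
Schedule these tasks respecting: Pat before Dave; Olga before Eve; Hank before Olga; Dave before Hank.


Constraints: Pat before Dave; Olga before Eve; Hank before Olga; Dave before Hank
Method: repeatedly schedule the remaining task that has no remaining task required before it.
  Step 1: remaining {Dave, Olga, Hank, Eve, Pat}; every task except Pat still has a predecessor pending → schedule Pat.
  Step 2: remaining {Dave, Olga, Hank, Eve}; every task except Dave still has a predecessor pending → schedule Dave.
  Step 3: remaining {Olga, Hank, Eve}; every task except Hank still has a predecessor pending → schedule Hank.
  Step 4: remaining {Olga, Eve}; every task except Olga still has a predecessor pending → schedule Olga.
  Step 5: only Eve remains → schedule Eve.
Resulting order:

Pat → Dave → Hank → Olga → Eve


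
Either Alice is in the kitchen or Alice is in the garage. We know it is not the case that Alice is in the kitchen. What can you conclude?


Disjunctive syllogism: P ∨ Q, ¬P ⊢ Q
Disjunction: Alice is in the kitchen ∨ Alice is in the garage
We know it is not the case that Alice is in the kitchen.
By disjunctive syllogism, the other disjunct must be true.

Alice is in the garage


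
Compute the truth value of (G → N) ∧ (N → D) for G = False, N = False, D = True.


G = False, N = False, D = True
Step 1: G → N is false only when G=True and N=False. Result: True
Step 2: N → D is false only when N=True and D=False. Result: True
Step 3: True ∧ True = True

True


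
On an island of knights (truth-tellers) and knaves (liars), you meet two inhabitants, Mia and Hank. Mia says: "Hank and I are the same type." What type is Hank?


Mia says: "Hank and I are the same type."
Case 1: Mia is a Knight (truth-teller)
  Statement is true → they ARE the same → Hank is also a Knight
Case 2: Mia is a Knave (liar)
  Statement is false → they are NOT the same → Hank is a Knight
In both cases, Hank is a Knight.

Knight


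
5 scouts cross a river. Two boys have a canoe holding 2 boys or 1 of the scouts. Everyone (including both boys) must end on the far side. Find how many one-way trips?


Per crossing of one of the scouts: boys→, one←, one of the scouts→, one← = 4 trips
5 × 4 = 20, + 1 final boys→ = 21
Minimum trips = 21

21


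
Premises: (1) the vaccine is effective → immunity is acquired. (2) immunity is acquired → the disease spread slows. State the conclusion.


Hypothetical syllogism: P → Q, Q → R ⊢ P → R
Premise 1: the vaccine is effective → immunity is acquired
Premise 2: immunity is acquired → the disease spread slows
Chain the implications: the middle term (immunity is acquired) links the two.
Conclusion: If the vaccine is effective, then the disease spread slows.

If the vaccine is effective, then the disease spread slows.


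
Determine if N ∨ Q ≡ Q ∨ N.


Expression 1: N ∨ Q
Expression 2: Q ∨ N
Truth table (N Q | Expr1 Expr2):
  T T |   T     T
  T F |   T     T
  F T |   T     T
  F F |   F     F
All 4 rows agree, so the expressions are logically equivalent.

Yes


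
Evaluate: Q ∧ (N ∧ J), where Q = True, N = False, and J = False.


Q = True, N = False, J = False
Step 1: N ∧ J = False AND False = False
Step 2: Q ∧ False = True AND False = False
AND is true only when ALL operands are true.

False


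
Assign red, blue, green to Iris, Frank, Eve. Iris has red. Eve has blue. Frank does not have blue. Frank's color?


From clues:
  Eve → blue
  Iris → red
By elimination, Frank gets the remaining.

green


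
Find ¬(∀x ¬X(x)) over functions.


Original: ∀x ¬X(x)
Rule: ¬∀→∃, ¬∃→∀, negate predicate.
Negation: ∃x X(x)

∃x X(x)


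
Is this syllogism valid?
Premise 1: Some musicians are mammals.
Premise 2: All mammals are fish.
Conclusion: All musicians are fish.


Premise 1: Some musicians are mammals.
Premise 2: All mammals are fish.
Conclusion: All musicians are fish.
Fallacy: illicit minor. The minor term (musicians) is distributed in the conclusion ('All musicians ...') but undistributed in its premise ('Some musicians are mammals' doesn't cover all musicians).
Only 'Some musicians are fish' follows, not 'All'.

Invalid


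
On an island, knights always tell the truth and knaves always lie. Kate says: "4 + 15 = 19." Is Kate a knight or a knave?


Statement: "4 + 15 = 19."
Actual: 4 + 15 = 19
Claimed: 19
Statement is TRUE → Kate tells the truth → Knight

Knight


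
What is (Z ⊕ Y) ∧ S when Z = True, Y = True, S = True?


Z = True, Y = True, S = True
Step 1: Z ⊕ Y = True XOR True = False
Step 2: False ∧ S = False AND True = False
XOR true when exactly one of Z,Y is true; then AND with S.

False
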